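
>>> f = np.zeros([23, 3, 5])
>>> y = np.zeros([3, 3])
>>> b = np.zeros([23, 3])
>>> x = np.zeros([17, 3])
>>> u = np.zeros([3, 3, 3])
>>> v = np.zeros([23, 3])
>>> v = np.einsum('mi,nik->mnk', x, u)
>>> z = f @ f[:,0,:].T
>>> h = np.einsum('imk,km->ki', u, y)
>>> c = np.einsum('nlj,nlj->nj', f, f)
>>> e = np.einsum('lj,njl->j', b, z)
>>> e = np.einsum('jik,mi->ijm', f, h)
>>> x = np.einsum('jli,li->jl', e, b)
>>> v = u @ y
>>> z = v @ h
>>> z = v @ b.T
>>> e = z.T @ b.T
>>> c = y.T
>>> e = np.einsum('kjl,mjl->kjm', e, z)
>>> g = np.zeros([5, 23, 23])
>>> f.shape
(23, 3, 5)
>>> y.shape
(3, 3)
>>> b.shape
(23, 3)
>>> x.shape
(3, 23)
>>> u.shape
(3, 3, 3)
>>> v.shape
(3, 3, 3)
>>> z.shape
(3, 3, 23)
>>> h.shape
(3, 3)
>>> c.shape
(3, 3)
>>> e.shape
(23, 3, 3)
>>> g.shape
(5, 23, 23)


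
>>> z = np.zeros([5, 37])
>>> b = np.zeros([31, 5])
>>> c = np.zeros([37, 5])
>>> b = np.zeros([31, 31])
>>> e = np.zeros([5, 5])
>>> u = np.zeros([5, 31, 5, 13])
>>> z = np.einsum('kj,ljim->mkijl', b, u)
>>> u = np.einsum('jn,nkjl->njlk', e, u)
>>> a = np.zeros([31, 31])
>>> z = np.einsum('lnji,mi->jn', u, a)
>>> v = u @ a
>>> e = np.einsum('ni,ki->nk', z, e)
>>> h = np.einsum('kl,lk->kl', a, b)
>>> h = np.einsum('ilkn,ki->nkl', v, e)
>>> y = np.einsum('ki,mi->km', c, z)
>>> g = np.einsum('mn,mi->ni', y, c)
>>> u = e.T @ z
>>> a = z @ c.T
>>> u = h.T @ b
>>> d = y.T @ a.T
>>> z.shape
(13, 5)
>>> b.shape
(31, 31)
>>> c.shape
(37, 5)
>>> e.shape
(13, 5)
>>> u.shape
(5, 13, 31)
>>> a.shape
(13, 37)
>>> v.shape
(5, 5, 13, 31)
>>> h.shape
(31, 13, 5)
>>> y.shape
(37, 13)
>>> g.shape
(13, 5)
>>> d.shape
(13, 13)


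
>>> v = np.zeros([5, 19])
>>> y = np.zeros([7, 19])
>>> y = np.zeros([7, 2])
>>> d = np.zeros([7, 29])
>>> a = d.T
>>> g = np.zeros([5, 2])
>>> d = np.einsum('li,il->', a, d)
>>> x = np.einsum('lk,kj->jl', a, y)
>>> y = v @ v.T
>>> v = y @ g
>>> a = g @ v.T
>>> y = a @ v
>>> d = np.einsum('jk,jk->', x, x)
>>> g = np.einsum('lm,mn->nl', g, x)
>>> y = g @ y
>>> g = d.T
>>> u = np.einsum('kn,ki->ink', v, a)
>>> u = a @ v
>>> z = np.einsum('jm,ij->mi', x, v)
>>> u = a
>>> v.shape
(5, 2)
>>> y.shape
(29, 2)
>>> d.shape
()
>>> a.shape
(5, 5)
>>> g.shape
()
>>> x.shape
(2, 29)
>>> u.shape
(5, 5)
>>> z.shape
(29, 5)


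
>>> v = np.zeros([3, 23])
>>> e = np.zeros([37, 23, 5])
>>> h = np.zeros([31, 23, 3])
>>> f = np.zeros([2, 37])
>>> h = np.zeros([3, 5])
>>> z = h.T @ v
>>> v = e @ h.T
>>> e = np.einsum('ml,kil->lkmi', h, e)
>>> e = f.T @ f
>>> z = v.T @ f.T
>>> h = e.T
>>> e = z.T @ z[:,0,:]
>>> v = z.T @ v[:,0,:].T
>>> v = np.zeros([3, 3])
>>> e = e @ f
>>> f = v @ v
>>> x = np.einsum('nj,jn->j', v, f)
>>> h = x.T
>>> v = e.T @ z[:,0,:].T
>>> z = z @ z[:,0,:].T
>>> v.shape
(37, 23, 3)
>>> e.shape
(2, 23, 37)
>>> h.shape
(3,)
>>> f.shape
(3, 3)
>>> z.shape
(3, 23, 3)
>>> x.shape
(3,)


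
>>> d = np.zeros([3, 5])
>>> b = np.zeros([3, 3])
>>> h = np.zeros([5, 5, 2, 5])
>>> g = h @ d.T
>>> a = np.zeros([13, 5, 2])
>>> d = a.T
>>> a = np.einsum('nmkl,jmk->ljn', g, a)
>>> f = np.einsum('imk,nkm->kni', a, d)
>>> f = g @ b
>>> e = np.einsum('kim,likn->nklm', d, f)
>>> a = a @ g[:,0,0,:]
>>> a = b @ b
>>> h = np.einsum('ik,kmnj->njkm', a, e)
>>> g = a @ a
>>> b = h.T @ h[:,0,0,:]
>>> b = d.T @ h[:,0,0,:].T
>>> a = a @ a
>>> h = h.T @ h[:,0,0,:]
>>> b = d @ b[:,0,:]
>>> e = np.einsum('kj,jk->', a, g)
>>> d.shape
(2, 5, 13)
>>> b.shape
(2, 5, 5)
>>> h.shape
(2, 3, 13, 2)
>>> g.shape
(3, 3)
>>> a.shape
(3, 3)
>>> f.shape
(5, 5, 2, 3)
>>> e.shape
()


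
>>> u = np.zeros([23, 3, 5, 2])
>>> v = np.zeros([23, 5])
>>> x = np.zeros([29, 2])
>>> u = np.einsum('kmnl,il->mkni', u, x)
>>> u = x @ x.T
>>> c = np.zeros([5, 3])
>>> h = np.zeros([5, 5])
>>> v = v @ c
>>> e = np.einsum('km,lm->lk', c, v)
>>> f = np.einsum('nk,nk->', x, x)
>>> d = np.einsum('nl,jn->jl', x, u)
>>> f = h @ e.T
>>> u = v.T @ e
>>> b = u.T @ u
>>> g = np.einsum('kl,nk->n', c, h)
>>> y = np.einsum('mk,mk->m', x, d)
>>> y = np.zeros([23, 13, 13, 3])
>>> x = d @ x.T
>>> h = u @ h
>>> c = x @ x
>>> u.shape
(3, 5)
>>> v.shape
(23, 3)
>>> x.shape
(29, 29)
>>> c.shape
(29, 29)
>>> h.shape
(3, 5)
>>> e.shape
(23, 5)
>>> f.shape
(5, 23)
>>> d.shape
(29, 2)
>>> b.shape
(5, 5)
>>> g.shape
(5,)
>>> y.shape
(23, 13, 13, 3)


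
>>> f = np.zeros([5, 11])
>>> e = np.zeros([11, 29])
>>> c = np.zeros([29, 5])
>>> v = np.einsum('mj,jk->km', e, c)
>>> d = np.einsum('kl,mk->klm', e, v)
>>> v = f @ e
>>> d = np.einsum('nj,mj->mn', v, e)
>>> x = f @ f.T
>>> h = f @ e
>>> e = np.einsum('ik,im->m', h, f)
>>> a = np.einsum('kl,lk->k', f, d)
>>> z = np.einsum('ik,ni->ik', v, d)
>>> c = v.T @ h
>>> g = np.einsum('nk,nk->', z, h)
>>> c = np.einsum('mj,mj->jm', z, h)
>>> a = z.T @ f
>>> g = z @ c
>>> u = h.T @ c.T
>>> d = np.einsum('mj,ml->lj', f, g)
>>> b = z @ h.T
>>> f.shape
(5, 11)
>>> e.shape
(11,)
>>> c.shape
(29, 5)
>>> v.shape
(5, 29)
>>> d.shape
(5, 11)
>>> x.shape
(5, 5)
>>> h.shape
(5, 29)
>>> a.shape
(29, 11)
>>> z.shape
(5, 29)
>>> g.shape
(5, 5)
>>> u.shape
(29, 29)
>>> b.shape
(5, 5)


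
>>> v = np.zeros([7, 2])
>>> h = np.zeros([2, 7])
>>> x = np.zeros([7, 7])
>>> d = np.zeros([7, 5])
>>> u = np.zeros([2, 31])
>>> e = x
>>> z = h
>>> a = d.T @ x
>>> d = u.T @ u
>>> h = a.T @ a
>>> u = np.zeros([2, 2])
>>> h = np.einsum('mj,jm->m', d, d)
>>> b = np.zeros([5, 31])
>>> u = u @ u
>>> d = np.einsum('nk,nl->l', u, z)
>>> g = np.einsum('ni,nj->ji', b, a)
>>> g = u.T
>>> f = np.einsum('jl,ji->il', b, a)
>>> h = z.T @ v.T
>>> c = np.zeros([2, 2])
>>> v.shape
(7, 2)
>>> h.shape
(7, 7)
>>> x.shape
(7, 7)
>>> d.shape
(7,)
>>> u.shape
(2, 2)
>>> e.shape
(7, 7)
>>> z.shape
(2, 7)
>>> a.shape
(5, 7)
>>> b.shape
(5, 31)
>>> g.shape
(2, 2)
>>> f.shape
(7, 31)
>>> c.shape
(2, 2)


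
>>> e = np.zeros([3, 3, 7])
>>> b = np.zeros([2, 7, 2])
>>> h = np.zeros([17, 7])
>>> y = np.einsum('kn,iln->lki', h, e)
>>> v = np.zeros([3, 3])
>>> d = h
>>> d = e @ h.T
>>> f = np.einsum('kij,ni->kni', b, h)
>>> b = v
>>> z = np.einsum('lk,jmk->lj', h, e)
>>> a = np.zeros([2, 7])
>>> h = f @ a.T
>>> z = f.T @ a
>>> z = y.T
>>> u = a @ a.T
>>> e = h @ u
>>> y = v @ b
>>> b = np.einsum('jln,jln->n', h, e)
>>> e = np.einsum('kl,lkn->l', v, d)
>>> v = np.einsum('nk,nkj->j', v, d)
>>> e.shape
(3,)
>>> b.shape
(2,)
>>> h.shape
(2, 17, 2)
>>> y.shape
(3, 3)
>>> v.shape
(17,)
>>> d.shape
(3, 3, 17)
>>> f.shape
(2, 17, 7)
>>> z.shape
(3, 17, 3)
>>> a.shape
(2, 7)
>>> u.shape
(2, 2)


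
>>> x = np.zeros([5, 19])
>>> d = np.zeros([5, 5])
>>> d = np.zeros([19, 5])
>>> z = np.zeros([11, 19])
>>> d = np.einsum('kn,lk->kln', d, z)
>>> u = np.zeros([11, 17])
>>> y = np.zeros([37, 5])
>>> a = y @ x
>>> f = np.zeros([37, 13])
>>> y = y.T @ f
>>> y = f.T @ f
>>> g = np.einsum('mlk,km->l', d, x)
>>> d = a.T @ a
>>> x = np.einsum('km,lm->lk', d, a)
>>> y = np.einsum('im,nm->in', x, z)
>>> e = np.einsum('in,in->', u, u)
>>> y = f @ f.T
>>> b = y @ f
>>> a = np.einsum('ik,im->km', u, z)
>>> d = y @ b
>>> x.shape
(37, 19)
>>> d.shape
(37, 13)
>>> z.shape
(11, 19)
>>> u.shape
(11, 17)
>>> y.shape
(37, 37)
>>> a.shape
(17, 19)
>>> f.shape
(37, 13)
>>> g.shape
(11,)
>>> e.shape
()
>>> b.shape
(37, 13)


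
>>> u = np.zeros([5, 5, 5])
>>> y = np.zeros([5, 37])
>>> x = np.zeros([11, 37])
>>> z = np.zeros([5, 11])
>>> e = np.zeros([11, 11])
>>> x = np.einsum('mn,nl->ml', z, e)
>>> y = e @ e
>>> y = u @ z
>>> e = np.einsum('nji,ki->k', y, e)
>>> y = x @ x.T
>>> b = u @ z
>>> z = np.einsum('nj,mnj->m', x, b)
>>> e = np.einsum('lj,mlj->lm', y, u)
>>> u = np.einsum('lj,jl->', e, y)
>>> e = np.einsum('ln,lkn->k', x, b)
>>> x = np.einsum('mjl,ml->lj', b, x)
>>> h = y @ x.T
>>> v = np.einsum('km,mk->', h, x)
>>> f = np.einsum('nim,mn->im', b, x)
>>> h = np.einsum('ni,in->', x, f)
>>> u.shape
()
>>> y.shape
(5, 5)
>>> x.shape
(11, 5)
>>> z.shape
(5,)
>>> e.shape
(5,)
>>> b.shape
(5, 5, 11)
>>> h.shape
()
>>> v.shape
()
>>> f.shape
(5, 11)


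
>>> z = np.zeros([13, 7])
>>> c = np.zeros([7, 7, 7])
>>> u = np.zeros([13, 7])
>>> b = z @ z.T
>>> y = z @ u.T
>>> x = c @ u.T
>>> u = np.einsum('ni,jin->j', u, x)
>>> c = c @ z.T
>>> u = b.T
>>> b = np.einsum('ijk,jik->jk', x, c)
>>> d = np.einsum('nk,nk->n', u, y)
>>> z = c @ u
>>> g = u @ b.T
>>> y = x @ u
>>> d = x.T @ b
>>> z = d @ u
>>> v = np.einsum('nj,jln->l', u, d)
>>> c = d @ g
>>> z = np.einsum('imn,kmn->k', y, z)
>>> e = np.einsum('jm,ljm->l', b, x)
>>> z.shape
(13,)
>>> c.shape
(13, 7, 7)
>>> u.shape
(13, 13)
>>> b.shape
(7, 13)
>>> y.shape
(7, 7, 13)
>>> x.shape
(7, 7, 13)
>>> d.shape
(13, 7, 13)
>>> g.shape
(13, 7)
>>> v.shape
(7,)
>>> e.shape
(7,)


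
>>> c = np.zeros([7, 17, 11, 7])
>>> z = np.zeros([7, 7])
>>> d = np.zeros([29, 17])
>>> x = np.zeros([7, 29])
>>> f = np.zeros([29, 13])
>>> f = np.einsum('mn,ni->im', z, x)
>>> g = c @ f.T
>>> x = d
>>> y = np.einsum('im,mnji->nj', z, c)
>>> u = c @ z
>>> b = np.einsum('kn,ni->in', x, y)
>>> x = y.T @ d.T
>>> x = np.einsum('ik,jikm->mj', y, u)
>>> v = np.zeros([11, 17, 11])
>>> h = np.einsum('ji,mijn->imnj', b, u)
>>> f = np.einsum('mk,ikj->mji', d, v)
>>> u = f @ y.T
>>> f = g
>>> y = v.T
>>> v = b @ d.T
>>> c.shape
(7, 17, 11, 7)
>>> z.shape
(7, 7)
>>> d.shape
(29, 17)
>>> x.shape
(7, 7)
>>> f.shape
(7, 17, 11, 29)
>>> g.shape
(7, 17, 11, 29)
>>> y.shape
(11, 17, 11)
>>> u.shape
(29, 11, 17)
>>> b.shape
(11, 17)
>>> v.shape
(11, 29)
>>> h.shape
(17, 7, 7, 11)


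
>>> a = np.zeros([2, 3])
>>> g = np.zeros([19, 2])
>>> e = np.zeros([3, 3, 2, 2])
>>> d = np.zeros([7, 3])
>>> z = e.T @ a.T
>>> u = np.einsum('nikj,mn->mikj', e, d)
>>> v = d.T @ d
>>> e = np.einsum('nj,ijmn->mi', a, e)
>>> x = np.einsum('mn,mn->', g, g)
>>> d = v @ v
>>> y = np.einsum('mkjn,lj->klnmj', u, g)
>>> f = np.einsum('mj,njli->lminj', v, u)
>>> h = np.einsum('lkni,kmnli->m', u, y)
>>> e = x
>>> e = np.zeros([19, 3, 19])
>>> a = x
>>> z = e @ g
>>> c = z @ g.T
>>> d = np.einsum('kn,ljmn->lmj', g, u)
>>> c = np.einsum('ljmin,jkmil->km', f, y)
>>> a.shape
()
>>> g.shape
(19, 2)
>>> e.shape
(19, 3, 19)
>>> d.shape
(7, 2, 3)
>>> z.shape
(19, 3, 2)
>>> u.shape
(7, 3, 2, 2)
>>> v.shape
(3, 3)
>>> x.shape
()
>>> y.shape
(3, 19, 2, 7, 2)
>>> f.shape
(2, 3, 2, 7, 3)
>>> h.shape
(19,)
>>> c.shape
(19, 2)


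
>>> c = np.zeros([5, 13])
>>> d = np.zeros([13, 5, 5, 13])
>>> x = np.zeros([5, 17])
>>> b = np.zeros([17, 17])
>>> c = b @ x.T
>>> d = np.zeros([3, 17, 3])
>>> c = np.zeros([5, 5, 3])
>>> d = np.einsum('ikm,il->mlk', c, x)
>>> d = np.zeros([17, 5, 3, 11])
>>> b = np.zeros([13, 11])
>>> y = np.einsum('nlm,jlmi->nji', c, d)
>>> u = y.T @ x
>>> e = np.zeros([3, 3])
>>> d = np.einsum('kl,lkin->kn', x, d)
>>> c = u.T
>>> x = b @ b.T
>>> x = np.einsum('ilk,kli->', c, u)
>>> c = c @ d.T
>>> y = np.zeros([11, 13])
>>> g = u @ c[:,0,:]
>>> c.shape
(17, 17, 5)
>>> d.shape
(5, 11)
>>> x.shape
()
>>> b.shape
(13, 11)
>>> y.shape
(11, 13)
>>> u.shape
(11, 17, 17)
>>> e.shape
(3, 3)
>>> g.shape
(11, 17, 5)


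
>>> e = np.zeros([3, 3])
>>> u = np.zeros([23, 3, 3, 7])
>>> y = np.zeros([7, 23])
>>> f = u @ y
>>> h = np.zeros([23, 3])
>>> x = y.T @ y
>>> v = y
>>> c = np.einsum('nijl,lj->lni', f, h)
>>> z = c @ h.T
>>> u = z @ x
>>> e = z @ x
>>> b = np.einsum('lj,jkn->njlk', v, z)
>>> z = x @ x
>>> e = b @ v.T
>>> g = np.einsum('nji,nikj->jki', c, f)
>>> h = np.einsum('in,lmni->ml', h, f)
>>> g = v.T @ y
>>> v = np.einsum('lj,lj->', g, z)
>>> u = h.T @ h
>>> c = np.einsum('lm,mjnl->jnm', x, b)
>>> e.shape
(23, 23, 7, 7)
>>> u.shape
(23, 23)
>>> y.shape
(7, 23)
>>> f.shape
(23, 3, 3, 23)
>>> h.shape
(3, 23)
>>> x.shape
(23, 23)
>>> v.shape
()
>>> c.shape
(23, 7, 23)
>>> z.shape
(23, 23)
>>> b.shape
(23, 23, 7, 23)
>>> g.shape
(23, 23)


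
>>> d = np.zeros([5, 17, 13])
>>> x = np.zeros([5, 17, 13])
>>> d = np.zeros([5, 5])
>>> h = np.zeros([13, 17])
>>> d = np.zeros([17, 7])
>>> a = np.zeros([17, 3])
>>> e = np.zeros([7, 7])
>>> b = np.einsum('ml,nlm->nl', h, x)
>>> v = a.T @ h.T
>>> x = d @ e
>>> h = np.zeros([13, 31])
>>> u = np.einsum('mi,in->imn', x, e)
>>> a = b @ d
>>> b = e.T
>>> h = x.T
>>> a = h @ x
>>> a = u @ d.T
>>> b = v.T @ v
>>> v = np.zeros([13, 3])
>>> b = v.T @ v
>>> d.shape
(17, 7)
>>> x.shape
(17, 7)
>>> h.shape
(7, 17)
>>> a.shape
(7, 17, 17)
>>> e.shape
(7, 7)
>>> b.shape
(3, 3)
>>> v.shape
(13, 3)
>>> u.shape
(7, 17, 7)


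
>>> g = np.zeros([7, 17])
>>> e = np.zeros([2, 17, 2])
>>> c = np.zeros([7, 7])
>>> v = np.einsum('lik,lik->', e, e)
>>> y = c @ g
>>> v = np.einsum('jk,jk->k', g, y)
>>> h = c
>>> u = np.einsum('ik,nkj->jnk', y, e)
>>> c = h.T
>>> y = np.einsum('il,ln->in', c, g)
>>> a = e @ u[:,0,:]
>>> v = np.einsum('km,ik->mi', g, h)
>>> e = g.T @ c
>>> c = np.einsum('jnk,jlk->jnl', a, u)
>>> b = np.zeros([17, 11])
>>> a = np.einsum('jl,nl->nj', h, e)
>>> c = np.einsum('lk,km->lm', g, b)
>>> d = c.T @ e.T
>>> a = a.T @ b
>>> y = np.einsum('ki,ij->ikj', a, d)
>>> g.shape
(7, 17)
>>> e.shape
(17, 7)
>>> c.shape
(7, 11)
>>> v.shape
(17, 7)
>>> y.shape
(11, 7, 17)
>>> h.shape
(7, 7)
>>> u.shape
(2, 2, 17)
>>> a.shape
(7, 11)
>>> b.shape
(17, 11)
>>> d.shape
(11, 17)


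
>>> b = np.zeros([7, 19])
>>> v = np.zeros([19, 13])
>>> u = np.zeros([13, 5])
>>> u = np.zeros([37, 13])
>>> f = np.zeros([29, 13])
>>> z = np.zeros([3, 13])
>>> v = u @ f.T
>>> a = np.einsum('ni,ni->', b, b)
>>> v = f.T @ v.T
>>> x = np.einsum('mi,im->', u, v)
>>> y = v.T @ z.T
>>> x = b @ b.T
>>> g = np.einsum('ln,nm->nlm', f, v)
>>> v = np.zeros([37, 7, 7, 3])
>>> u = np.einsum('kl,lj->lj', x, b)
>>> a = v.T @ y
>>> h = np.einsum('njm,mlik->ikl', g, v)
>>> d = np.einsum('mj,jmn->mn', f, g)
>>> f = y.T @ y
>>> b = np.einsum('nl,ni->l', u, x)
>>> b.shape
(19,)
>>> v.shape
(37, 7, 7, 3)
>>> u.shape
(7, 19)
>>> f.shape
(3, 3)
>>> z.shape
(3, 13)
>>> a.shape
(3, 7, 7, 3)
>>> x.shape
(7, 7)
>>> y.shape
(37, 3)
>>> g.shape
(13, 29, 37)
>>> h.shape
(7, 3, 7)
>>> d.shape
(29, 37)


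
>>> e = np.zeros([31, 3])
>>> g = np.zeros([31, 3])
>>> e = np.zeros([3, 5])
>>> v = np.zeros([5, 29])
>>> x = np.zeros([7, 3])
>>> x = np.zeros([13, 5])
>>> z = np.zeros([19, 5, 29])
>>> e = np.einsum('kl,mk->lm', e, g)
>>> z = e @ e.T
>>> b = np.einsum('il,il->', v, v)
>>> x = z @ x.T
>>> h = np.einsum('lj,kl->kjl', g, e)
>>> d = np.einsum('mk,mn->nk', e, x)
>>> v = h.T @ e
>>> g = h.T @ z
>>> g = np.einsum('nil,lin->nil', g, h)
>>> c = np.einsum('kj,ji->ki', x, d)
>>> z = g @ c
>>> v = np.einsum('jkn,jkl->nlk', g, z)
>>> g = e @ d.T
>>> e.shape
(5, 31)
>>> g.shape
(5, 13)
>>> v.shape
(5, 31, 3)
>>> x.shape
(5, 13)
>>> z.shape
(31, 3, 31)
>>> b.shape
()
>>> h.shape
(5, 3, 31)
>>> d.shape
(13, 31)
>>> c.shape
(5, 31)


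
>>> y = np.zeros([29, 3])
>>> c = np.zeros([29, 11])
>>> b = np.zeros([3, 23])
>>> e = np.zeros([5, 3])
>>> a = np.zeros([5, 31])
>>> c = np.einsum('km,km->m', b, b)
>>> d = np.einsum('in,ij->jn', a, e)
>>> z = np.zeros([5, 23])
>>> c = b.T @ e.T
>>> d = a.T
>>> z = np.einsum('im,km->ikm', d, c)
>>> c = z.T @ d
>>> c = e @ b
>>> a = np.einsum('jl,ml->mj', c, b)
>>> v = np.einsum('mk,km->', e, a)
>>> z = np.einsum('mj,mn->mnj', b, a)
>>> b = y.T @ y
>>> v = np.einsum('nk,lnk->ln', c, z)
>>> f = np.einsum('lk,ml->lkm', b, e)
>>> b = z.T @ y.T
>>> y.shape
(29, 3)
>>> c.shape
(5, 23)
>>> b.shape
(23, 5, 29)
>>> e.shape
(5, 3)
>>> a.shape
(3, 5)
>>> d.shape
(31, 5)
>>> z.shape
(3, 5, 23)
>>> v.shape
(3, 5)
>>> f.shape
(3, 3, 5)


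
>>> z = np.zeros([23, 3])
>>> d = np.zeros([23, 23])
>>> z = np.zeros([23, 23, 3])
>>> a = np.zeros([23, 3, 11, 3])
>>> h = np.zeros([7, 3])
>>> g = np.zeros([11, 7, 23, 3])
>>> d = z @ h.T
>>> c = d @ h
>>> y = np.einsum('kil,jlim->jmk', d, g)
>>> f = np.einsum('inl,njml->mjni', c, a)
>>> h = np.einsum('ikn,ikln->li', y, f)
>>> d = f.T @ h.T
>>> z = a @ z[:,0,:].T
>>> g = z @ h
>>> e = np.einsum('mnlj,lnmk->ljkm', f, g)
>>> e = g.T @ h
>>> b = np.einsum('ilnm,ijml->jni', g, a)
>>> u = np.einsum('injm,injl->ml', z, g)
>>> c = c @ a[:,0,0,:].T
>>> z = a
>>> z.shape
(23, 3, 11, 3)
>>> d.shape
(23, 23, 3, 23)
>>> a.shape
(23, 3, 11, 3)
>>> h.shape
(23, 11)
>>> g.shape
(23, 3, 11, 11)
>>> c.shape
(23, 23, 23)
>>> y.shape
(11, 3, 23)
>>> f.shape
(11, 3, 23, 23)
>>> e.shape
(11, 11, 3, 11)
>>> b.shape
(3, 11, 23)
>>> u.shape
(23, 11)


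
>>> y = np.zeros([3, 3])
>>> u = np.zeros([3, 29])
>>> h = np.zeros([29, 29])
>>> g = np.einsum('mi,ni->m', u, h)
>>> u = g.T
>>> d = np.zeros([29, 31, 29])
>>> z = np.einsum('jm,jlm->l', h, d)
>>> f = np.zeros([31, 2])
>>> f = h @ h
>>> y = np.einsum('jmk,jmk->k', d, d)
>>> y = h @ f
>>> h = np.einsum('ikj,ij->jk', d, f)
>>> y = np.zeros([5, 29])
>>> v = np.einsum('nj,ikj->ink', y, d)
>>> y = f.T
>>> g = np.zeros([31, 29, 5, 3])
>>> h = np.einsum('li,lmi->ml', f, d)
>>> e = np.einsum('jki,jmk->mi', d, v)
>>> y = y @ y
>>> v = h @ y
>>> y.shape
(29, 29)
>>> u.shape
(3,)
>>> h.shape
(31, 29)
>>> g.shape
(31, 29, 5, 3)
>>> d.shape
(29, 31, 29)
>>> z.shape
(31,)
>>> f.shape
(29, 29)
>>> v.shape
(31, 29)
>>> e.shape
(5, 29)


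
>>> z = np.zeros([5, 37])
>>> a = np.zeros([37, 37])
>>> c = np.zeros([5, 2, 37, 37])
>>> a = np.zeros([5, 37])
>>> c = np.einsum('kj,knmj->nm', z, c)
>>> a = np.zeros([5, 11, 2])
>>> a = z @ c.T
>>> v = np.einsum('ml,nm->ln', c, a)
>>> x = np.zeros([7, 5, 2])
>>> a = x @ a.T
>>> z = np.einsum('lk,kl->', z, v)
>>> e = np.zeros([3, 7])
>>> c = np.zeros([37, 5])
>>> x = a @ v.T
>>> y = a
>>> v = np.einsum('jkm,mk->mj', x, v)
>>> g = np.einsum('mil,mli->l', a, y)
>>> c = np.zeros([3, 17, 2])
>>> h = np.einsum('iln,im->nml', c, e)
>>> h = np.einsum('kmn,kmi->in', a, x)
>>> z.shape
()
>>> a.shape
(7, 5, 5)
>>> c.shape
(3, 17, 2)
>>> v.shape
(37, 7)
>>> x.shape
(7, 5, 37)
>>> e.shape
(3, 7)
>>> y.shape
(7, 5, 5)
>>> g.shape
(5,)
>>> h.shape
(37, 5)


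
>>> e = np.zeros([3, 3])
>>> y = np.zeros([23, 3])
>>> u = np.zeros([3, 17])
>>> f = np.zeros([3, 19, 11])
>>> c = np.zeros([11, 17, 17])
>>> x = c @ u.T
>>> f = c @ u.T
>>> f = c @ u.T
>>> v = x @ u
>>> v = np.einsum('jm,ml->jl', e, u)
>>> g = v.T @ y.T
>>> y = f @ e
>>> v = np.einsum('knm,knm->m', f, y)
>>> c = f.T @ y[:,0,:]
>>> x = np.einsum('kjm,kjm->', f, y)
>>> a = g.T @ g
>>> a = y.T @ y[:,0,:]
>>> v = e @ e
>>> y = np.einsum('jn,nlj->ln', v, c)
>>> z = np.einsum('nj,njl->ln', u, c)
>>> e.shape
(3, 3)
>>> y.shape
(17, 3)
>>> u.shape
(3, 17)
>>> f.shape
(11, 17, 3)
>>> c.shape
(3, 17, 3)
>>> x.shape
()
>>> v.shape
(3, 3)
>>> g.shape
(17, 23)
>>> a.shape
(3, 17, 3)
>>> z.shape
(3, 3)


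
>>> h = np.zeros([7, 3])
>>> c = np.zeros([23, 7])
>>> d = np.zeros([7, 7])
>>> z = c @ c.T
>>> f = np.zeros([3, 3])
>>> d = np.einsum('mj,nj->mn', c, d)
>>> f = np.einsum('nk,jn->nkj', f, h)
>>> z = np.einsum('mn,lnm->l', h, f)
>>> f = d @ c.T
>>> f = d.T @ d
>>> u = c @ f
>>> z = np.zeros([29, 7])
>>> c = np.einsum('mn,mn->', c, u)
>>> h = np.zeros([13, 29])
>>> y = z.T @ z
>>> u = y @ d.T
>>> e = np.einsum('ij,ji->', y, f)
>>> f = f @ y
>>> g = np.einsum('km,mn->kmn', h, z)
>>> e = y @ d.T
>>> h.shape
(13, 29)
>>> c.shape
()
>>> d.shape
(23, 7)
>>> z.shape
(29, 7)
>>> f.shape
(7, 7)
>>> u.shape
(7, 23)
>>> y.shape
(7, 7)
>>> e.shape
(7, 23)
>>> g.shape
(13, 29, 7)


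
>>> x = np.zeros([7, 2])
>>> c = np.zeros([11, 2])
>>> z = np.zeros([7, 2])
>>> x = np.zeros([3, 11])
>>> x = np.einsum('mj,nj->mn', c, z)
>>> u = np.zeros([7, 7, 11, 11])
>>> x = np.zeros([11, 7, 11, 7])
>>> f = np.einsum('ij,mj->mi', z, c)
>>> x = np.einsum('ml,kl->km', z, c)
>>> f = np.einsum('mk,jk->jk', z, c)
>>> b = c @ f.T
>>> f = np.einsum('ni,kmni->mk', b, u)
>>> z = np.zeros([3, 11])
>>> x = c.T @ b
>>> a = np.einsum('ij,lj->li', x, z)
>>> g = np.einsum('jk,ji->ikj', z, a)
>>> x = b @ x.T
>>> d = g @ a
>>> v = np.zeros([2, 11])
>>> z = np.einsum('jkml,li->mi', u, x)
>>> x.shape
(11, 2)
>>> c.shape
(11, 2)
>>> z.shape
(11, 2)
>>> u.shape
(7, 7, 11, 11)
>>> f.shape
(7, 7)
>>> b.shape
(11, 11)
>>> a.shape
(3, 2)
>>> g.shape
(2, 11, 3)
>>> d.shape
(2, 11, 2)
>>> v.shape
(2, 11)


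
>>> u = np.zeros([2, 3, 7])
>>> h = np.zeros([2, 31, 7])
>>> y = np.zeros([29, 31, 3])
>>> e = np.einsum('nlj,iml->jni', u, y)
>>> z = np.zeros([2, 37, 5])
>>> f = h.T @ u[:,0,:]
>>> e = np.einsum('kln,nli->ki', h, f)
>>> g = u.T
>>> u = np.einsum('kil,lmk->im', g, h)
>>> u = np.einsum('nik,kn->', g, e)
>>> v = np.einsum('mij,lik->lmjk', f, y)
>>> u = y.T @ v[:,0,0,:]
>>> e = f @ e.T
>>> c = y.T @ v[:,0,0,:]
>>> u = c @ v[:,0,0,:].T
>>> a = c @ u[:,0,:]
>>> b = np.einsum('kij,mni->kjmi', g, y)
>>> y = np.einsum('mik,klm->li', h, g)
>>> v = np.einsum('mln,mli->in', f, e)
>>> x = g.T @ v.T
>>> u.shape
(3, 31, 29)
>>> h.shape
(2, 31, 7)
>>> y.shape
(3, 31)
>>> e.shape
(7, 31, 2)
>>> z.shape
(2, 37, 5)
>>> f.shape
(7, 31, 7)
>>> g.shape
(7, 3, 2)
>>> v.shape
(2, 7)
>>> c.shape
(3, 31, 3)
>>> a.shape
(3, 31, 29)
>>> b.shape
(7, 2, 29, 3)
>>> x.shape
(2, 3, 2)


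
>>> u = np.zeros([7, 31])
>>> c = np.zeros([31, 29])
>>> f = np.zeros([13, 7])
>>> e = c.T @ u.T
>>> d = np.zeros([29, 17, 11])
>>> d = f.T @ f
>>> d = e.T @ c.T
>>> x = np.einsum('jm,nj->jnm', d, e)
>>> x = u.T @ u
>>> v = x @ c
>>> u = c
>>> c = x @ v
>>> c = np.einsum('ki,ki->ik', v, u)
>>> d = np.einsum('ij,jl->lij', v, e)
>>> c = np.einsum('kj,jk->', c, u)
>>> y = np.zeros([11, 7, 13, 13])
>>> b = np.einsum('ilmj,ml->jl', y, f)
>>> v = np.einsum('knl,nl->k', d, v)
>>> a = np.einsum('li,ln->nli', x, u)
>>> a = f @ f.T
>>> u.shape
(31, 29)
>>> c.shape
()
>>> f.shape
(13, 7)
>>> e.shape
(29, 7)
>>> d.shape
(7, 31, 29)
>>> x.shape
(31, 31)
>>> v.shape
(7,)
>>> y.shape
(11, 7, 13, 13)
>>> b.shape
(13, 7)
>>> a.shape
(13, 13)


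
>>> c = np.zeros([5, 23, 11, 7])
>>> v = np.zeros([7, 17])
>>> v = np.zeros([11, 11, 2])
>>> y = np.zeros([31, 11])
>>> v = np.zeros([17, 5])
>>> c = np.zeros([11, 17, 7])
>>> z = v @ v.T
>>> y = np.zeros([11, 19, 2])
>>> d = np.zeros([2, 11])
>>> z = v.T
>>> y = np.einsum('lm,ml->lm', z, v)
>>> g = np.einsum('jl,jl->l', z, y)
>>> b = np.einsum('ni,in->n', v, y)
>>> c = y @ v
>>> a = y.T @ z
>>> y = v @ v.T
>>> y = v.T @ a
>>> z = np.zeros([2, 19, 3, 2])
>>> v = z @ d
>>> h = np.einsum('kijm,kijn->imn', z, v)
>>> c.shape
(5, 5)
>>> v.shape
(2, 19, 3, 11)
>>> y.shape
(5, 17)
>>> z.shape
(2, 19, 3, 2)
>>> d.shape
(2, 11)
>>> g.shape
(17,)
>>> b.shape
(17,)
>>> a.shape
(17, 17)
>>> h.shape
(19, 2, 11)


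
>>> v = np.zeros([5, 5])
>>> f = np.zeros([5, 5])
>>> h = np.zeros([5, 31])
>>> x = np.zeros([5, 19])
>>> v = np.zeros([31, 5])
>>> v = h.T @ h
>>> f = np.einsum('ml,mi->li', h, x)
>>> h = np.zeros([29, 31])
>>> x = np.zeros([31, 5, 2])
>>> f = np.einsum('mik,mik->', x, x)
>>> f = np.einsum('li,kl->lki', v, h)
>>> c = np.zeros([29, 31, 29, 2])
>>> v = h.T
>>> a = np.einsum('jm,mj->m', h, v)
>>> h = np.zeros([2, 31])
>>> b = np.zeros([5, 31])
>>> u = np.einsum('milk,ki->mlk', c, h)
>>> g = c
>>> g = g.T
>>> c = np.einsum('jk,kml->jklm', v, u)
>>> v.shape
(31, 29)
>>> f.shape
(31, 29, 31)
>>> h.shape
(2, 31)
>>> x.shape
(31, 5, 2)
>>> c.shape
(31, 29, 2, 29)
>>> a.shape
(31,)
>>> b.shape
(5, 31)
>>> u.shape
(29, 29, 2)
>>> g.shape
(2, 29, 31, 29)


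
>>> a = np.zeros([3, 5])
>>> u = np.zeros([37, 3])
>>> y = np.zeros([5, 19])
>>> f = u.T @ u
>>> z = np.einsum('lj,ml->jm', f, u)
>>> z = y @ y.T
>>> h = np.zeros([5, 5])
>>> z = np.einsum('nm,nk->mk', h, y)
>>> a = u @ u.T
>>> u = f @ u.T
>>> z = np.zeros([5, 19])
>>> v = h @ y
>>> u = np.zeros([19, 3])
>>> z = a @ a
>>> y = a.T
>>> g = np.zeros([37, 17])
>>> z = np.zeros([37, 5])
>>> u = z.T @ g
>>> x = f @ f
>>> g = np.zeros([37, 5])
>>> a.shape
(37, 37)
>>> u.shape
(5, 17)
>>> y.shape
(37, 37)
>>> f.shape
(3, 3)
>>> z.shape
(37, 5)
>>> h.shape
(5, 5)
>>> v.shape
(5, 19)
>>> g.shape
(37, 5)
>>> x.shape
(3, 3)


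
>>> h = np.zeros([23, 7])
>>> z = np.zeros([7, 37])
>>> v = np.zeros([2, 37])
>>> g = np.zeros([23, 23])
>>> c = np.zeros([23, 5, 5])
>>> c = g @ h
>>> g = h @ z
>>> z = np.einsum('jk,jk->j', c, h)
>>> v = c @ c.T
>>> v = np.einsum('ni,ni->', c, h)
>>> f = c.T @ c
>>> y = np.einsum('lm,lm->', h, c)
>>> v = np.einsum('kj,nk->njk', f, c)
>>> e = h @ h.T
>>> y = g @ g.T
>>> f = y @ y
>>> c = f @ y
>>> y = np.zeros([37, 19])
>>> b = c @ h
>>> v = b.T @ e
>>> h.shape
(23, 7)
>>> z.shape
(23,)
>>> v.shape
(7, 23)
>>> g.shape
(23, 37)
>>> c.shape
(23, 23)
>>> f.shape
(23, 23)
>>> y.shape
(37, 19)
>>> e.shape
(23, 23)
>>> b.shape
(23, 7)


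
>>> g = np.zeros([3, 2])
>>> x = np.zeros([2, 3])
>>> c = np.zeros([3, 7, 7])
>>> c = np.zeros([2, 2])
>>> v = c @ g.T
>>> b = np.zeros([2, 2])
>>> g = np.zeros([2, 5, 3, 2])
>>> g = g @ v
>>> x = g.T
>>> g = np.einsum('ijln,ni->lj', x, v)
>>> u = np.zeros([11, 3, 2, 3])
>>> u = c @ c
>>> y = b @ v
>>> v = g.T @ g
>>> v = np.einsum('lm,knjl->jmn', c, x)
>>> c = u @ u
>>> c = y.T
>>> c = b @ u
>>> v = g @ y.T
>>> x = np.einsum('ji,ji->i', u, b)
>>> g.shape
(5, 3)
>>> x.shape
(2,)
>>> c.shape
(2, 2)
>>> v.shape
(5, 2)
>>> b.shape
(2, 2)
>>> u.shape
(2, 2)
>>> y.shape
(2, 3)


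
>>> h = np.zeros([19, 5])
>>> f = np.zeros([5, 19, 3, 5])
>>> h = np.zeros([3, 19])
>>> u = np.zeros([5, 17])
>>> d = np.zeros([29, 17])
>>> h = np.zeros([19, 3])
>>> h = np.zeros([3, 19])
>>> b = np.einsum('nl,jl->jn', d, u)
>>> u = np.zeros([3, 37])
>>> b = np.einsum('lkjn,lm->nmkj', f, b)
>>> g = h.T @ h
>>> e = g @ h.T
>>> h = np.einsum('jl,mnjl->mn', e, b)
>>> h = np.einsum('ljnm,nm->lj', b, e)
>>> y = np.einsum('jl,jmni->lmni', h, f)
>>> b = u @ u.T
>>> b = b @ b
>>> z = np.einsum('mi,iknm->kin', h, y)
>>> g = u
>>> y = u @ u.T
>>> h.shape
(5, 29)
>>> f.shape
(5, 19, 3, 5)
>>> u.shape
(3, 37)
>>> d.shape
(29, 17)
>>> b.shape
(3, 3)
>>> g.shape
(3, 37)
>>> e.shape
(19, 3)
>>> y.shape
(3, 3)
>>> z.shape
(19, 29, 3)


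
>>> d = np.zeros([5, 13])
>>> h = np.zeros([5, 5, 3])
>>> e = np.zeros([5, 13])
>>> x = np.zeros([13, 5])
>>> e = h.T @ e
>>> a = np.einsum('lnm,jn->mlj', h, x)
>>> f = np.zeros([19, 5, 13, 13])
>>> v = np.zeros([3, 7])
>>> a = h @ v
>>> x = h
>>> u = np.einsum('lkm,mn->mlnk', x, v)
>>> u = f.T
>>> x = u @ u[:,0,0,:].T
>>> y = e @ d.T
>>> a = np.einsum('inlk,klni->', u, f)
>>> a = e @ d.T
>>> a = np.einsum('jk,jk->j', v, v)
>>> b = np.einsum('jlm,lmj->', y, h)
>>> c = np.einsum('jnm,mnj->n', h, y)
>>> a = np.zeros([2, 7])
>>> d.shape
(5, 13)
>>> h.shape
(5, 5, 3)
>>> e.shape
(3, 5, 13)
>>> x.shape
(13, 13, 5, 13)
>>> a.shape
(2, 7)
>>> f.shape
(19, 5, 13, 13)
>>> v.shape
(3, 7)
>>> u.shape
(13, 13, 5, 19)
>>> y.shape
(3, 5, 5)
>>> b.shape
()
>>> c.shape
(5,)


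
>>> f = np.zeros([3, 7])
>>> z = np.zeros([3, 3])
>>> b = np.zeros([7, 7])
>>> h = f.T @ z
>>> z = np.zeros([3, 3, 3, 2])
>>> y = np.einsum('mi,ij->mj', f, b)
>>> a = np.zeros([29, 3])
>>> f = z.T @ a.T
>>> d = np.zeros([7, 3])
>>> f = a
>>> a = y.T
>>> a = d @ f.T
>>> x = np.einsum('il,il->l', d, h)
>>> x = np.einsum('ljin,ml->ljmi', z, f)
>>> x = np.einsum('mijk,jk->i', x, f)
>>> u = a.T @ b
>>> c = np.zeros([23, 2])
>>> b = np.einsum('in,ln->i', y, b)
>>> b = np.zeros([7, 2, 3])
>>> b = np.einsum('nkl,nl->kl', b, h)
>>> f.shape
(29, 3)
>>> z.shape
(3, 3, 3, 2)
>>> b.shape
(2, 3)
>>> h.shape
(7, 3)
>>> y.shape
(3, 7)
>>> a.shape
(7, 29)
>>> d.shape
(7, 3)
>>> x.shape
(3,)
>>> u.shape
(29, 7)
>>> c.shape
(23, 2)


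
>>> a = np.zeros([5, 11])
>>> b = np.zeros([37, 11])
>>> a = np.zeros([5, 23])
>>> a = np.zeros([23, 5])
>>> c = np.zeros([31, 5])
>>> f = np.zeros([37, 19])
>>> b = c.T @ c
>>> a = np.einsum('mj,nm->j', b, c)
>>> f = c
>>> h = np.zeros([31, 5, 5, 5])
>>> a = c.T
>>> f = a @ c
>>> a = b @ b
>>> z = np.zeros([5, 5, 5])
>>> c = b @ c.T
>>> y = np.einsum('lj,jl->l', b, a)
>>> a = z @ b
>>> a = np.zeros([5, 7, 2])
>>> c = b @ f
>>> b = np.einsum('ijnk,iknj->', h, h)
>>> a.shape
(5, 7, 2)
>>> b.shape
()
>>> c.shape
(5, 5)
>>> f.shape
(5, 5)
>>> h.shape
(31, 5, 5, 5)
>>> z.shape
(5, 5, 5)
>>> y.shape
(5,)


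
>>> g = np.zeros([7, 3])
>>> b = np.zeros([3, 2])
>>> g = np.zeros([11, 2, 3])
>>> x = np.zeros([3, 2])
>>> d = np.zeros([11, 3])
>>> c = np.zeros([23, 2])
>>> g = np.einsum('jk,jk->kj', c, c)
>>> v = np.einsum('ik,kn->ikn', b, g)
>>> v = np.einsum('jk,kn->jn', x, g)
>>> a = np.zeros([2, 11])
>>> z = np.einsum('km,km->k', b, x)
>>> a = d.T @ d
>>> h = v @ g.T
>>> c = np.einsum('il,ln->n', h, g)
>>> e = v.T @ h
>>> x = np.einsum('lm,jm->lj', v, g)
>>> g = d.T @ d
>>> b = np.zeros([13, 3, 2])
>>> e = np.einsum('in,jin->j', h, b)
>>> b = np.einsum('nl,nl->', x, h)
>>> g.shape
(3, 3)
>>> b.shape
()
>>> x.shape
(3, 2)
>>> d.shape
(11, 3)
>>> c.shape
(23,)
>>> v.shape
(3, 23)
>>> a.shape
(3, 3)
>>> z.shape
(3,)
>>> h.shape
(3, 2)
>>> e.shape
(13,)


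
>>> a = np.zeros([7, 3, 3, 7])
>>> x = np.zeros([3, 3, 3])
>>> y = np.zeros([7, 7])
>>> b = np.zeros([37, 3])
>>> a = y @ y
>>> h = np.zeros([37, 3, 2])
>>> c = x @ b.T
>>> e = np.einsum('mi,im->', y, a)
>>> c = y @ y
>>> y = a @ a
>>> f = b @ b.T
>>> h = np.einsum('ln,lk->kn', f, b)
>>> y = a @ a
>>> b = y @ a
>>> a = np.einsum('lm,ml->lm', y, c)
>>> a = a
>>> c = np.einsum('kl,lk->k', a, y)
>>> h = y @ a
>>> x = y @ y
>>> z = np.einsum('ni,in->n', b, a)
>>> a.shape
(7, 7)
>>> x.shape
(7, 7)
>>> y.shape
(7, 7)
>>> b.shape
(7, 7)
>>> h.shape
(7, 7)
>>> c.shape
(7,)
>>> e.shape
()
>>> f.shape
(37, 37)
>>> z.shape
(7,)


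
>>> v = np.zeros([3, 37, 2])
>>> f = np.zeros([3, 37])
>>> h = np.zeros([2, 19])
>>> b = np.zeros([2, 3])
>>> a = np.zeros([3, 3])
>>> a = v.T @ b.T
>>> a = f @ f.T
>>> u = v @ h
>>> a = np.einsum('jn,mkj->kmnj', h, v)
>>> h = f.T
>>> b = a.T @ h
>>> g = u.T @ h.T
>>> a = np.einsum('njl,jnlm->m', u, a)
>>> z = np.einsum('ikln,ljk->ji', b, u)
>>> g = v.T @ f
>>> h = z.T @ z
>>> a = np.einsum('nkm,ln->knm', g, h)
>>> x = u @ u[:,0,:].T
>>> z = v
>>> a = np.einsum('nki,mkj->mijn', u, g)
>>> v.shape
(3, 37, 2)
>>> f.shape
(3, 37)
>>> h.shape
(2, 2)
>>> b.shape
(2, 19, 3, 3)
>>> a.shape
(2, 19, 37, 3)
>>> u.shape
(3, 37, 19)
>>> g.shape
(2, 37, 37)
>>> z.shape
(3, 37, 2)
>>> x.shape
(3, 37, 3)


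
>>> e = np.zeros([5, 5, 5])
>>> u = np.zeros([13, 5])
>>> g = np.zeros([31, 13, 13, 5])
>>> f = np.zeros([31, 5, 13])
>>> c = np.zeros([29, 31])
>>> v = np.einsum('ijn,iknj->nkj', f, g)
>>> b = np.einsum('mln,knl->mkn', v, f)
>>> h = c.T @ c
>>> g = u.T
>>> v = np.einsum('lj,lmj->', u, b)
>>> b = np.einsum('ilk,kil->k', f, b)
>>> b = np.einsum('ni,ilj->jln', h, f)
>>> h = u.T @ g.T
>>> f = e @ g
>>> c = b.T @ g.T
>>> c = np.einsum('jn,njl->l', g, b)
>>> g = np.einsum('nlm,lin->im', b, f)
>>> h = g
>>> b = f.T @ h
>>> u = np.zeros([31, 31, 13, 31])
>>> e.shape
(5, 5, 5)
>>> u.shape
(31, 31, 13, 31)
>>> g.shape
(5, 31)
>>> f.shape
(5, 5, 13)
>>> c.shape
(31,)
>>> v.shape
()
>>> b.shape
(13, 5, 31)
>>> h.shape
(5, 31)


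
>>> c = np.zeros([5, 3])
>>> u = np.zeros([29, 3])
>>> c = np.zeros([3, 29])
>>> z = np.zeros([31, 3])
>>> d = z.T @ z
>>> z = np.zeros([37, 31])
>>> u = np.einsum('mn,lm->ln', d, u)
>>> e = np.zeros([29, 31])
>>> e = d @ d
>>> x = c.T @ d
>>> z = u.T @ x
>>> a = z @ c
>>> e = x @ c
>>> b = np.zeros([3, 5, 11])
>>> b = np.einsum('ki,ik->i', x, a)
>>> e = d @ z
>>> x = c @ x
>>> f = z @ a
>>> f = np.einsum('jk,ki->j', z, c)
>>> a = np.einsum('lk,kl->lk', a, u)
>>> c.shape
(3, 29)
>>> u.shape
(29, 3)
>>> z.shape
(3, 3)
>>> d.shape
(3, 3)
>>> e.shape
(3, 3)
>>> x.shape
(3, 3)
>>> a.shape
(3, 29)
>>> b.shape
(3,)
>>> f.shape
(3,)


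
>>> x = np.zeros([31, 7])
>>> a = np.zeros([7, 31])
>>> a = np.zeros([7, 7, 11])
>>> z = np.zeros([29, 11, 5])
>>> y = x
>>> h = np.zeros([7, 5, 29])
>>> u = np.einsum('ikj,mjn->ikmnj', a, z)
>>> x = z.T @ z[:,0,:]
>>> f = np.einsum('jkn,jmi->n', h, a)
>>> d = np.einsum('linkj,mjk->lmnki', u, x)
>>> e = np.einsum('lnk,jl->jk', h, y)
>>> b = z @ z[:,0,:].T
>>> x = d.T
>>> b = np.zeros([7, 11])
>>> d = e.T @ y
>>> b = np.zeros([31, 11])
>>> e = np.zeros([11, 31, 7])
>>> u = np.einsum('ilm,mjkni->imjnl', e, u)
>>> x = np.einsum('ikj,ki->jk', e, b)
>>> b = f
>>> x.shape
(7, 31)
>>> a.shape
(7, 7, 11)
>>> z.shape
(29, 11, 5)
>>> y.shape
(31, 7)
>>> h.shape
(7, 5, 29)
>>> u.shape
(11, 7, 7, 5, 31)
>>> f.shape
(29,)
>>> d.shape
(29, 7)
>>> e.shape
(11, 31, 7)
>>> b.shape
(29,)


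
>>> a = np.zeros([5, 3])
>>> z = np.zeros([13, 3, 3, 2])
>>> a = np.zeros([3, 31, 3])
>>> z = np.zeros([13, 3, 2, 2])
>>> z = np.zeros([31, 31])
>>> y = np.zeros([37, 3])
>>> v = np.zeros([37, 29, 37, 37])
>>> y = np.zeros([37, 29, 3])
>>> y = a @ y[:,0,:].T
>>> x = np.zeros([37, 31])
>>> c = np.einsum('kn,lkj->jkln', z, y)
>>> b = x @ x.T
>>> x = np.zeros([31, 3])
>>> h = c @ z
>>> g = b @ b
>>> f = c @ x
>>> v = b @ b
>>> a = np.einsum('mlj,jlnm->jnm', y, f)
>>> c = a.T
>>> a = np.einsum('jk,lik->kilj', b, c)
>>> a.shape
(37, 3, 3, 37)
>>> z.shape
(31, 31)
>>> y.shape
(3, 31, 37)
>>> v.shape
(37, 37)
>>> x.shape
(31, 3)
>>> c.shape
(3, 3, 37)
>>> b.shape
(37, 37)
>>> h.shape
(37, 31, 3, 31)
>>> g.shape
(37, 37)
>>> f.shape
(37, 31, 3, 3)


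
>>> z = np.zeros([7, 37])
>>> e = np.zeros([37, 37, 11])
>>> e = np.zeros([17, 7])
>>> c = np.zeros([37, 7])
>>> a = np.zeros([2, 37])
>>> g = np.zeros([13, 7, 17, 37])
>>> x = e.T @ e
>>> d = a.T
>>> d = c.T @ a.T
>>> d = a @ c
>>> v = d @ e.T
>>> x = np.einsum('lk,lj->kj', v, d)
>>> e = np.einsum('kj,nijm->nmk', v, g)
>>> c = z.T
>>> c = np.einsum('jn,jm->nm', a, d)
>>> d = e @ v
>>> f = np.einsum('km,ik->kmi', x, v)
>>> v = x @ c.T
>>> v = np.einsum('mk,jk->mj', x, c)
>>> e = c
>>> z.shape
(7, 37)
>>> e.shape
(37, 7)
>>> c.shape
(37, 7)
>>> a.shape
(2, 37)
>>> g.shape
(13, 7, 17, 37)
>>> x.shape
(17, 7)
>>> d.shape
(13, 37, 17)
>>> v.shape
(17, 37)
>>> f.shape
(17, 7, 2)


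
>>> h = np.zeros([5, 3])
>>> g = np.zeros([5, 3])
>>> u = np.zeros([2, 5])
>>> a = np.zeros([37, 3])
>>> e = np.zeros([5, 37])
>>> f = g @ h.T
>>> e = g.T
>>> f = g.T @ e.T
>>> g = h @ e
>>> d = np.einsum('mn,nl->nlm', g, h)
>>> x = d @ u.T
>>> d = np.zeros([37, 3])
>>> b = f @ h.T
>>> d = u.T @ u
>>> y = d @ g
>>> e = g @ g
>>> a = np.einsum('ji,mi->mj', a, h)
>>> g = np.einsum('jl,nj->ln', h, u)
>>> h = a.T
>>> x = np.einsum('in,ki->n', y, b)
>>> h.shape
(37, 5)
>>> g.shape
(3, 2)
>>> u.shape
(2, 5)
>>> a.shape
(5, 37)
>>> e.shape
(5, 5)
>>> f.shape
(3, 3)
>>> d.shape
(5, 5)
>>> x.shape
(5,)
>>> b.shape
(3, 5)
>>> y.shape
(5, 5)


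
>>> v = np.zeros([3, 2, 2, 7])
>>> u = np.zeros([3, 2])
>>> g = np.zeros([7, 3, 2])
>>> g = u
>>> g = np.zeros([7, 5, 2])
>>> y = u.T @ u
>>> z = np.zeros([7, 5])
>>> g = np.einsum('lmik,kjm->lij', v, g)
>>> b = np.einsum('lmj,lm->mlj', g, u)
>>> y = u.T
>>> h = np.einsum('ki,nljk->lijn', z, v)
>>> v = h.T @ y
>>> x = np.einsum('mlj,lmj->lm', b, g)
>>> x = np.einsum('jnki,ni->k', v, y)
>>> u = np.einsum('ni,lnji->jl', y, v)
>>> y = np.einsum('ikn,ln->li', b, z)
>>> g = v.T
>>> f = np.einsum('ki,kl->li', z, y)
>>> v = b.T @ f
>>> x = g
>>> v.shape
(5, 3, 5)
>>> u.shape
(5, 3)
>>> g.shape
(3, 5, 2, 3)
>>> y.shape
(7, 2)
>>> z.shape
(7, 5)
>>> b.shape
(2, 3, 5)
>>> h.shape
(2, 5, 2, 3)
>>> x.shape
(3, 5, 2, 3)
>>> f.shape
(2, 5)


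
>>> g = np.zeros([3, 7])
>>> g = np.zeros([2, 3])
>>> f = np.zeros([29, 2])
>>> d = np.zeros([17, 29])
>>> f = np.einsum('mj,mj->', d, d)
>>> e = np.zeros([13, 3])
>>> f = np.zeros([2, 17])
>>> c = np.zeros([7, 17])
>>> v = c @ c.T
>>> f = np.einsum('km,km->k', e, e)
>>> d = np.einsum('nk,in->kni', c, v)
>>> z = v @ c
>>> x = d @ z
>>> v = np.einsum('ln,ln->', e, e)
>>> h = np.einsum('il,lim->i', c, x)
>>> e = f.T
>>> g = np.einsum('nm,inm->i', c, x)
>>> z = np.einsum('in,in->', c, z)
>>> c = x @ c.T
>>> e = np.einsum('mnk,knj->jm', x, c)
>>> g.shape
(17,)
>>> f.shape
(13,)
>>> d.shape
(17, 7, 7)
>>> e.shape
(7, 17)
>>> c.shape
(17, 7, 7)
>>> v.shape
()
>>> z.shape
()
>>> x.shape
(17, 7, 17)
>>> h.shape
(7,)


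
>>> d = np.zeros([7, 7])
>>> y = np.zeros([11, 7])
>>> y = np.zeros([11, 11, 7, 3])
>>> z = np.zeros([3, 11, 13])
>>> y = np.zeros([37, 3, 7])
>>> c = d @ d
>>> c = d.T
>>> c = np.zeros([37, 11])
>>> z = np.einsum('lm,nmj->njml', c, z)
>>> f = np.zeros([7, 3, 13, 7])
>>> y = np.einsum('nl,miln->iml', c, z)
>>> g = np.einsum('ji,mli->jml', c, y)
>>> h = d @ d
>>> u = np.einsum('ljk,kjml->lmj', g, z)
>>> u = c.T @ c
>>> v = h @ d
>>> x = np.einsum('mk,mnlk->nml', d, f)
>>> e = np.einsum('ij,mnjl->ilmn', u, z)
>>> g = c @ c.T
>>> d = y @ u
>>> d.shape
(13, 3, 11)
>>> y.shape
(13, 3, 11)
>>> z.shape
(3, 13, 11, 37)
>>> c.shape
(37, 11)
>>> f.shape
(7, 3, 13, 7)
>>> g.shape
(37, 37)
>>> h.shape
(7, 7)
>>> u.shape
(11, 11)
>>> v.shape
(7, 7)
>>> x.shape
(3, 7, 13)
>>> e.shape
(11, 37, 3, 13)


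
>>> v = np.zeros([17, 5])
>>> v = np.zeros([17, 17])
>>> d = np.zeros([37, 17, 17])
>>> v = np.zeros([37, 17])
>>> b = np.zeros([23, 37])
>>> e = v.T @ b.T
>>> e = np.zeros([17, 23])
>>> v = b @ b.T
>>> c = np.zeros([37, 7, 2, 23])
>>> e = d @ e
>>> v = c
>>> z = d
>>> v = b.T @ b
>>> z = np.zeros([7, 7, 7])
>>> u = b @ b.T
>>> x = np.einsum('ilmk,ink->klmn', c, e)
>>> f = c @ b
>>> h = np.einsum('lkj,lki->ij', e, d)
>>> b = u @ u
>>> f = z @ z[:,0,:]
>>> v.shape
(37, 37)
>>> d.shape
(37, 17, 17)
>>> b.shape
(23, 23)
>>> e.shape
(37, 17, 23)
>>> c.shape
(37, 7, 2, 23)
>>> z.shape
(7, 7, 7)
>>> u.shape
(23, 23)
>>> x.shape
(23, 7, 2, 17)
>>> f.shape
(7, 7, 7)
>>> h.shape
(17, 23)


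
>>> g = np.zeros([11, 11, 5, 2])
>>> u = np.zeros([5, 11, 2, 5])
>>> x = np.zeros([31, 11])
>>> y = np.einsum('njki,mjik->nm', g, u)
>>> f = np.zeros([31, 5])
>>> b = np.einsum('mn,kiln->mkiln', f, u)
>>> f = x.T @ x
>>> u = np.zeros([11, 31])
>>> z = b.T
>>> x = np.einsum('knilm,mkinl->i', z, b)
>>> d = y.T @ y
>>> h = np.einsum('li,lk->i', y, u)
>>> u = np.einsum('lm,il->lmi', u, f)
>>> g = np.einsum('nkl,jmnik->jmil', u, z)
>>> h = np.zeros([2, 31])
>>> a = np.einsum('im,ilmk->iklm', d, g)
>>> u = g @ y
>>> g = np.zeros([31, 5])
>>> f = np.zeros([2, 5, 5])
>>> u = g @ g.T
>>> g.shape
(31, 5)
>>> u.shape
(31, 31)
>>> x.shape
(11,)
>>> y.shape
(11, 5)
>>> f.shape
(2, 5, 5)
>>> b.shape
(31, 5, 11, 2, 5)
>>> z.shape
(5, 2, 11, 5, 31)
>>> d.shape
(5, 5)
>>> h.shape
(2, 31)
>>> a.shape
(5, 11, 2, 5)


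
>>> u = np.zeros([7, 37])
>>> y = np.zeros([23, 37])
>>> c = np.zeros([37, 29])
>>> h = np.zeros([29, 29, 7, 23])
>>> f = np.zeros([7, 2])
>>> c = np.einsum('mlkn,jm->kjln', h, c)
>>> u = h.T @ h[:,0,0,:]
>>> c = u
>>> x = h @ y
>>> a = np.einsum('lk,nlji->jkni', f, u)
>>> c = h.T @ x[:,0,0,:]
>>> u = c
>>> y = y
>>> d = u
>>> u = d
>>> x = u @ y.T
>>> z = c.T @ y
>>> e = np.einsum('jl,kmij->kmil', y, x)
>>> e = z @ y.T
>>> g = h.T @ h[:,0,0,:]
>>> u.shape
(23, 7, 29, 37)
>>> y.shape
(23, 37)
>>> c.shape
(23, 7, 29, 37)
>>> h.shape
(29, 29, 7, 23)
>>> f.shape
(7, 2)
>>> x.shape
(23, 7, 29, 23)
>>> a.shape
(29, 2, 23, 23)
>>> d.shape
(23, 7, 29, 37)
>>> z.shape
(37, 29, 7, 37)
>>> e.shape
(37, 29, 7, 23)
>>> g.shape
(23, 7, 29, 23)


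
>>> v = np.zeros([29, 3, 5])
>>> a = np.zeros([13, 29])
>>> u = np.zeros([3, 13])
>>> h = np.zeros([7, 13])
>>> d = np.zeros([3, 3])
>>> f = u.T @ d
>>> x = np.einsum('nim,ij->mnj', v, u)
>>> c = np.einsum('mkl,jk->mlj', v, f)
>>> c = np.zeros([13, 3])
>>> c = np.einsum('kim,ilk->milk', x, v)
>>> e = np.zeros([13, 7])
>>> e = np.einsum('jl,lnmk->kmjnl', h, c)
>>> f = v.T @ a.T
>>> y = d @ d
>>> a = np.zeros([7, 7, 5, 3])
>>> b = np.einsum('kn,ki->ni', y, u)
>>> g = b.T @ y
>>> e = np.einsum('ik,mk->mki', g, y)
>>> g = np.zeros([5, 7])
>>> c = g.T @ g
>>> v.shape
(29, 3, 5)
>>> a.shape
(7, 7, 5, 3)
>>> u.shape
(3, 13)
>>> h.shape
(7, 13)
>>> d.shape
(3, 3)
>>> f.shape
(5, 3, 13)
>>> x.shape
(5, 29, 13)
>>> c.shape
(7, 7)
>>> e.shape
(3, 3, 13)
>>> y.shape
(3, 3)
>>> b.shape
(3, 13)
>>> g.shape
(5, 7)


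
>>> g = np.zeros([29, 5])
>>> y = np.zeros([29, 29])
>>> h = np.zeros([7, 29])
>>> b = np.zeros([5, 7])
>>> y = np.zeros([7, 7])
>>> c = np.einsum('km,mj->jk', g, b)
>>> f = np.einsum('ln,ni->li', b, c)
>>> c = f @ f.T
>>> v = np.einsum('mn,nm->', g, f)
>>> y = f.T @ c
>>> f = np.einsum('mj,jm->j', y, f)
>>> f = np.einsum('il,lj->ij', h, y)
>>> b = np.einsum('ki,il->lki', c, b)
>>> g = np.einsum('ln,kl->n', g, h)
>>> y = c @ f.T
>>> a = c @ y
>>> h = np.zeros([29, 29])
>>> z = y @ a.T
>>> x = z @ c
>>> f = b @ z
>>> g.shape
(5,)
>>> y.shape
(5, 7)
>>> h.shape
(29, 29)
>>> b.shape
(7, 5, 5)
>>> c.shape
(5, 5)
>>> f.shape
(7, 5, 5)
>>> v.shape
()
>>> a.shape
(5, 7)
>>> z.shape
(5, 5)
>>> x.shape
(5, 5)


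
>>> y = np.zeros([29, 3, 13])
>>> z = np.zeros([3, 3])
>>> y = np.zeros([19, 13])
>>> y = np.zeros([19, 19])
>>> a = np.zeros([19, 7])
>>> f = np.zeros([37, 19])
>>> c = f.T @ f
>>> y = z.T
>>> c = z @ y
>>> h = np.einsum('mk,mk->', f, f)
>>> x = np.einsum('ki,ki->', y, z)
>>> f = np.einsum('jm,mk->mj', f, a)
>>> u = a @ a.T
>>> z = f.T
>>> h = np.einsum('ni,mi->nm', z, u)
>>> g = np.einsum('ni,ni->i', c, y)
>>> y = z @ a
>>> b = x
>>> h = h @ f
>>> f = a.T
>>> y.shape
(37, 7)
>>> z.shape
(37, 19)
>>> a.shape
(19, 7)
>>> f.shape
(7, 19)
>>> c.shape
(3, 3)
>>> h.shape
(37, 37)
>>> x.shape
()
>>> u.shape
(19, 19)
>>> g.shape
(3,)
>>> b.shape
()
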